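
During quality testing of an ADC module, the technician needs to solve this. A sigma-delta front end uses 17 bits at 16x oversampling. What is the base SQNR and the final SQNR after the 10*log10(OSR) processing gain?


Step 1 — baseline SQNR at Nyquist:
SQNR_base = 6.02*N + 1.76
          = 6.02*17 + 1.76
          = 104.1 dB

Step 2 — oversampling processing gain:
G = 10*log10(OSR) = 10*log10(16) = 12.04 dB

Step 3 — total:
SQNR_total = 104.1 + 12.04 = 116.14 dB

Base SQNR = 104.1 dB; oversampled SQNR = 116.14 dB


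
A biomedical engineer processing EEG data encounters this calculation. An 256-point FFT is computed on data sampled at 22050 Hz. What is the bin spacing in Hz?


DFT frequency resolution:
df = fs / N
   = 22050 / 256
   = 86.1328 Hz

86.1328 Hz


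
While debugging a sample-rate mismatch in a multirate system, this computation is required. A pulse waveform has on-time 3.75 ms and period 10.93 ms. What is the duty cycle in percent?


Duty cycle as a percentage:
DC = (t_on / T) * 100
   = (3.75 / 10.93) * 100
   = 0.343092 * 100
   = 34.31 %

34.31 %


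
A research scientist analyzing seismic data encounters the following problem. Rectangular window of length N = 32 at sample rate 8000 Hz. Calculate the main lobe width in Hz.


Main lobe width for a rectangular window:
Width = 2 * fs / N
      = 2 * 8000 / 32
      = 16000 / 32
      = 500.0 Hz

500.0 Hz


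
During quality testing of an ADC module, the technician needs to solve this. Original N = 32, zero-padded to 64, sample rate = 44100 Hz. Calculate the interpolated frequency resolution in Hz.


Frequency resolution after zero-padding:
N_padded = 32 * 2 = 64
df = fs / N_padded
   = 44100 / 64
   = 689.0625 Hz

689.0625 Hz


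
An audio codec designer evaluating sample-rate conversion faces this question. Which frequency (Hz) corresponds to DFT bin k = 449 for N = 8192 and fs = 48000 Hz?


Frequency of DFT bin k:
f_k = k * fs / N
    = 449 * 48000 / 8192
    = 21552000 / 8192
    = 2630.859 Hz

2630.859 Hz


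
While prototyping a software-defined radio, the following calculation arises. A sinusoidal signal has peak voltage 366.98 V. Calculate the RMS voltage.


RMS voltage for a sinusoidal waveform:
V_rms = V_peak / sqrt(2)
      = 366.98 / 1.414214
      = 259.494 V

259.494 V


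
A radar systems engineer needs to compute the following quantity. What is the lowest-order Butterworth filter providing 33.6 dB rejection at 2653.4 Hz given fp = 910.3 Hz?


Butterworth filter order formula:
n = log10(10^(A/10) - 1) / (2 * log10(f_stop/f_pass))
10^(33.6/10) - 1 = 2289.8677
f_stop/f_pass = 2653.4 / 910.3 = 2.9149
n = 3.6157 -> ceil = 4

4


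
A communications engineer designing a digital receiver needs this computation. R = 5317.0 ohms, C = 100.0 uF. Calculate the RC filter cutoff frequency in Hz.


Cutoff frequency of a first-order RC filter:
fc = 1 / (2 * pi * R * C)
C = 100.0 uF = 0.0001 F
fc = 1 / (2 * pi * 5317.0 * 0.0001)
   = 1 / 3.3407696278274
   = 0.299332 Hz

0.299332 Hz


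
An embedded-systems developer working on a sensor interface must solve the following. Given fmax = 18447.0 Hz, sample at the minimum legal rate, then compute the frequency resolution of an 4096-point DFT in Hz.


Step 1 — Nyquist sampling rate:
fs = 2 * fmax = 2 * 18447.0 = 36894.0 Hz

Step 2 — DFT bin spacing:
df = fs / N = 36894.0 / 4096 = 9.0073 Hz

9.0073 Hz


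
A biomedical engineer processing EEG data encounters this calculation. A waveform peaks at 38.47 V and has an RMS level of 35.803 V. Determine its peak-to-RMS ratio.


Crest factor is the ratio of peak to RMS:
CF = V_peak / V_rms
   = 38.47 / 35.803
   = 1.0745

1.0745


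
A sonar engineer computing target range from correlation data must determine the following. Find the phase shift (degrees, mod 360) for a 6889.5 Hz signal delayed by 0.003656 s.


Phase shift from frequency and time delay:
phi = 360 * f * t_delay
    = 360 * 6889.5 * 0.003656
    = 9067.68 degrees
    mod 360 = 67.68 degrees

67.68 degrees


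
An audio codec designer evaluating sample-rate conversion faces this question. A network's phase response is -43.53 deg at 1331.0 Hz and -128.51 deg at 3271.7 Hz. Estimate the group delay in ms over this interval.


Group delay from phase difference:
tau = -d(phi)/d(omega)
d(phi) = -84.98 deg = -1.483181 rad
d(omega) = 2*pi*(3271.7 - 1331.0) = 12193.7777 rad/s
tau = -(-1.483181) / 12193.7777
    = 0.1216 ms

0.1216 ms


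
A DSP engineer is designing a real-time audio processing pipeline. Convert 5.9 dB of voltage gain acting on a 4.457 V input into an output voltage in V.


Output voltage from dB gain:
V_out = V_in * 10^(gain_dB / 20)
      = 4.457 * 10^(5.9 / 20)
      = 4.457 * 1.972423
      = 8.7911 V

8.7911 V


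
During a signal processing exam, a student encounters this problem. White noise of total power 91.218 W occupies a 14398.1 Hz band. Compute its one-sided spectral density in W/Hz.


Power spectral density:
PSD = P / BW
    = 91.218 / 14398.1
    = 0.00633542 W/Hz

0.00633542 W/Hz


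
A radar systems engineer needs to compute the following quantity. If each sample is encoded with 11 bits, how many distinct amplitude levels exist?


Number of quantization levels = 2^N
= 2^11
= 2048

2048


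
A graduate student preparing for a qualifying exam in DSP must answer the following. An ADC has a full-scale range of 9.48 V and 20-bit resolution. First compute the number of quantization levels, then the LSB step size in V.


Step 1 — number of quantization levels:
L = 2^N = 2^20 = 1048576

Step 2 — LSB step size:
delta = Vfs / L
      = 9.48 / 1048576
      = 9.04e-06 V

Levels = 1048576; step size = 9.04e-06 V


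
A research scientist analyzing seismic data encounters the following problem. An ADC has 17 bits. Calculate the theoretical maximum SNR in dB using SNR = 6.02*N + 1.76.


Theoretical SNR for a full-scale sinusoid:
SNR = 6.02 * N + 1.76
    = 6.02 * 17 + 1.76
    = 102.34 + 1.76
    = 104.1 dB

104.1 dB


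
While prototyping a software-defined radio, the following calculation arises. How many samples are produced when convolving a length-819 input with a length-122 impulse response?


Linear convolution output length:
L = N + M - 1
  = 819 + 122 - 1
  = 940 samples

940


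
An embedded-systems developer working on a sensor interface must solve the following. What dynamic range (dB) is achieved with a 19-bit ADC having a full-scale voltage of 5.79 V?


Dynamic range from full-scale to LSB:
V_min = V_max / 2^bits = 5.79 / 2^19
DR = 20 * log10(V_max / V_min)
   = 20 * log10(2^19)
   = 20 * 19 * log10(2)
   = 114.39 dB

114.39 dB


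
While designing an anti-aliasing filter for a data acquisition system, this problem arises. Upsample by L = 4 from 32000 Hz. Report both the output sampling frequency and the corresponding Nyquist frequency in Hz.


Step 1 — output sample rate after interpolation by L:
fs_out = L * fs_in = 4 * 32000 = 128000 Hz

Step 2 — Nyquist frequency of the output stream:
f_Nyq = fs_out / 2 = 128000 / 2 = 64000.0 Hz

fs_out = 128000 Hz; f_Nyquist = 64000.0 Hz


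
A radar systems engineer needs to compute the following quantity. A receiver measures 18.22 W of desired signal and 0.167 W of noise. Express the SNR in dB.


SNR in decibels:
SNR = 10 * log10(Ps / Pn)
    = 10 * log10(18.22 / 0.167)
    = 10 * log10(109.1018)
    = 10 * 2.0378
    = 20.38 dB

20.38 dB


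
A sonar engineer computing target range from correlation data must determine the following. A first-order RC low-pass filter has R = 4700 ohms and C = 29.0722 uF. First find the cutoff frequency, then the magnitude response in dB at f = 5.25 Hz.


Step 1 — cutoff frequency:
fc = 1 / (2*pi*R*C)
C = 29.0722 uF = 2.90722e-05 F
fc = 1 / (2*pi*4700*2.90722e-05)
   = 1.16478 Hz

Step 2 — magnitude at f = 5.25 Hz:
|H(f)| = 1 / sqrt(1 + (f/fc)^2)
f/fc = 5.25 / 1.16478 = 4.507289
|H| = 1 / sqrt(1 + 20.315654) = 0.2165961
|H|_dB = 20*log10(0.2165961) = -13.29 dB

fc = 1.16478 Hz; |H(5.25 Hz)| = -13.29 dB


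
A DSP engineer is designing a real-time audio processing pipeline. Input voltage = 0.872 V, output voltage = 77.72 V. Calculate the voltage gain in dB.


Voltage gain in dB:
G = 20 * log10(Vout / Vin)
  = 20 * log10(77.72 / 0.872)
  = 20 * log10(89.12844)
  = 20 * 1.950016
  = 39.0 dB

39.0 dB


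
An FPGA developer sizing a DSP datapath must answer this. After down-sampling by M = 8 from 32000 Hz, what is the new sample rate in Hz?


Decimation reduces the sample rate:
fs_out = fs_in / M
       = 32000 / 8
       = 4000.0 Hz

4000.0 Hz


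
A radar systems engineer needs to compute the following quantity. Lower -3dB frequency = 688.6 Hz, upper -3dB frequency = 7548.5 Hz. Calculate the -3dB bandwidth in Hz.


Bandwidth is the difference of -3dB frequencies:
BW = f_high - f_low
   = 7548.5 - 688.6
   = 6859.9 Hz

6859.9 Hz


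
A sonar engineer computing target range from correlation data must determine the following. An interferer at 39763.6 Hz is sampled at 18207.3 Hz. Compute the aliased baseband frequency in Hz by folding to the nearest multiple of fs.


Compute the nearest integer multiple of fs to the signal:
n = round(39763.6 / 18207.3) = 2
f_alias = |39763.6 - 2 * 18207.3|
        = |39763.6 - 36414.6|
        = 3349.0 Hz

3349.0


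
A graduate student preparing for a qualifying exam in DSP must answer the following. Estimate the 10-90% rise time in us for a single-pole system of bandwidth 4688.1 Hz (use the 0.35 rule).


Rise time from bandwidth relationship:
tr = 0.35 / BW
   = 0.35 / 4688.1
   = 7.465711056e-05 s
   = 74.6571 us

74.6571 us


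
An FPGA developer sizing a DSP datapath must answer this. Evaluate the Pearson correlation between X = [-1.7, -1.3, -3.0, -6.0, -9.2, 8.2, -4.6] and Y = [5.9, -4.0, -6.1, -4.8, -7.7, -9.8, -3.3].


Pearson correlation coefficient (population):
r = cov(X,Y) / (std(X) * std(Y))
Mean X = -2.5143, Mean Y = -4.2571
Cov(X,Y) = -3.856531
Std(X) = 5.047893, Std(Y) = 4.635533
r = -0.1648

-0.1648


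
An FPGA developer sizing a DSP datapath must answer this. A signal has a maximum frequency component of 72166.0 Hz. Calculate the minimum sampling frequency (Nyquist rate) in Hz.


The Nyquist rate is twice the maximum frequency component.
fs_min = 2 * fmax
      = 2 * 72166.0
      = 144332.0 Hz

144332.0


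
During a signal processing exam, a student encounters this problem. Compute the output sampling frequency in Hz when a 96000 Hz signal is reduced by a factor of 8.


Decimation reduces the sample rate:
fs_out = fs_in / M
       = 96000 / 8
       = 12000.0 Hz

12000.0 Hz


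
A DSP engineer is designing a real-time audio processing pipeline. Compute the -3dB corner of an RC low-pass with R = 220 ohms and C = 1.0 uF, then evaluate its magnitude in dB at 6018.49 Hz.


Step 1 — cutoff frequency:
fc = 1 / (2*pi*R*C)
C = 1.0 uF = 1e-06 F
fc = 1 / (2*pi*220*1e-06)
   = 723.432 Hz

Step 2 — magnitude at f = 6018.49 Hz:
|H(f)| = 1 / sqrt(1 + (f/fc)^2)
f/fc = 6018.49 / 723.432 = 8.319358
|H| = 1 / sqrt(1 + 69.211718) = 0.1193425
|H|_dB = 20*log10(0.1193425) = -18.46 dB

fc = 723.432 Hz; |H(6018.49 Hz)| = -18.46 dB


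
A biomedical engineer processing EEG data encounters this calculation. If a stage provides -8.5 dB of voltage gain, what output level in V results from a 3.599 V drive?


Output voltage from dB gain:
V_out = V_in * 10^(gain_dB / 20)
      = 3.599 * 10^(-8.5 / 20)
      = 3.599 * 0.375837
      = 1.3526 V

1.3526 V


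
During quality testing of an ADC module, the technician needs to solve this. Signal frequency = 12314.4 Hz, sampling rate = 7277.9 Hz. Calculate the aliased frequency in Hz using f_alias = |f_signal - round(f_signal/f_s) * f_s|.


Compute the nearest integer multiple of fs to the signal:
n = round(12314.4 / 7277.9) = 2
f_alias = |12314.4 - 2 * 7277.9|
        = |12314.4 - 14555.8|
        = 2241.4 Hz

2241.4


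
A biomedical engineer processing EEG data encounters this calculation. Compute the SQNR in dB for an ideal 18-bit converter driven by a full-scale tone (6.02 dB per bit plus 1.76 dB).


Theoretical SNR for a full-scale sinusoid:
SNR = 6.02 * N + 1.76
    = 6.02 * 18 + 1.76
    = 108.36 + 1.76
    = 110.12 dB

110.12 dB


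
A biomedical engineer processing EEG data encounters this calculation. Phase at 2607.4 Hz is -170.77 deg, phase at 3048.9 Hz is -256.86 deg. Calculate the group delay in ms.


Group delay from phase difference:
tau = -d(phi)/d(omega)
d(phi) = -86.09 deg = -1.502554 rad
d(omega) = 2*pi*(3048.9 - 2607.4) = 2774.0263 rad/s
tau = -(-1.502554) / 2774.0263
    = 0.5417 ms

0.5417 ms


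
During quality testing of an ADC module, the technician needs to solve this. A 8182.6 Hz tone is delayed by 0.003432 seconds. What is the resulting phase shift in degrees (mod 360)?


Phase shift from frequency and time delay:
phi = 360 * f * t_delay
    = 360 * 8182.6 * 0.003432
    = 10109.77 degrees
    mod 360 = 29.77 degrees

29.77 degrees


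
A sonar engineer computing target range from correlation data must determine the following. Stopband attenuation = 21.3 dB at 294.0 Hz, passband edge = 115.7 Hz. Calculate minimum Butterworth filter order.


Butterworth filter order formula:
n = log10(10^(A/10) - 1) / (2 * log10(f_stop/f_pass))
10^(21.3/10) - 1 = 133.8963
f_stop/f_pass = 294.0 / 115.7 = 2.5411
n = 2.6255 -> ceil = 3

3


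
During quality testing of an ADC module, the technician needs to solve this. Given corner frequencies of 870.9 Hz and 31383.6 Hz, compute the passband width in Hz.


Bandwidth is the difference of -3dB frequencies:
BW = f_high - f_low
   = 31383.6 - 870.9
   = 30512.7 Hz

30512.7 Hz


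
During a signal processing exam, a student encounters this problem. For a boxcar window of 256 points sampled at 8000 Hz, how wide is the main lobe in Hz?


Main lobe width for a rectangular window:
Width = 2 * fs / N
      = 2 * 8000 / 256
      = 16000 / 256
      = 62.5 Hz

62.5 Hz


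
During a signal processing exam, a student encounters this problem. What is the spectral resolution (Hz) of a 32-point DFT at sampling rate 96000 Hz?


DFT frequency resolution:
df = fs / N
   = 96000 / 32
   = 3000.0 Hz

3000.0 Hz


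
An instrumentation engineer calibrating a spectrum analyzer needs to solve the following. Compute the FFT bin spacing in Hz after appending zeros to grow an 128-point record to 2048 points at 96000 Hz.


Frequency resolution after zero-padding:
N_padded = 128 * 16 = 2048
df = fs / N_padded
   = 96000 / 2048
   = 46.875 Hz

46.875 Hz


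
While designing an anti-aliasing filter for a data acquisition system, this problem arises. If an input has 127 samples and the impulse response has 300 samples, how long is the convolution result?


Linear convolution output length:
L = N + M - 1
  = 127 + 300 - 1
  = 426 samples

426


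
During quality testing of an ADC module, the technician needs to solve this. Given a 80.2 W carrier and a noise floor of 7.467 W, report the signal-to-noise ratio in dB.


SNR in decibels:
SNR = 10 * log10(Ps / Pn)
    = 10 * log10(80.2 / 7.467)
    = 10 * log10(10.7406)
    = 10 * 1.031
    = 10.31 dB

10.31 dB


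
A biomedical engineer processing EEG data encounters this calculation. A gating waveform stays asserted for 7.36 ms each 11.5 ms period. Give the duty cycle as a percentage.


Duty cycle as a percentage:
DC = (t_on / T) * 100
   = (7.36 / 11.5) * 100
   = 0.64 * 100
   = 64.0 %

64.0 %


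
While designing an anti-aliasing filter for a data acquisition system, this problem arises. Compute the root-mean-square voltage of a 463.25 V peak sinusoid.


RMS voltage for a sinusoidal waveform:
V_rms = V_peak / sqrt(2)
      = 463.25 / 1.414214
      = 327.567 V

327.567 V


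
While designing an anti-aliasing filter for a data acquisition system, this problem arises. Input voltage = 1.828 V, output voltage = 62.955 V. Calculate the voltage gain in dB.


Voltage gain in dB:
G = 20 * log10(Vout / Vin)
  = 20 * log10(62.955 / 1.828)
  = 20 * log10(34.439278)
  = 20 * 1.537054
  = 30.74 dB

30.74 dB


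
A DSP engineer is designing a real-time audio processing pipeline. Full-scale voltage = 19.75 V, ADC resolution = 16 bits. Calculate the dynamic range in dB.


Dynamic range from full-scale to LSB:
V_min = V_max / 2^bits = 19.75 / 2^16
DR = 20 * log10(V_max / V_min)
   = 20 * log10(2^16)
   = 20 * 16 * log10(2)
   = 96.33 dB

96.33 dB


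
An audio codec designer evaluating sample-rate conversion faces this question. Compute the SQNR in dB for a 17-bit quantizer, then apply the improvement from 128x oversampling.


Step 1 — baseline SQNR at Nyquist:
SQNR_base = 6.02*N + 1.76
          = 6.02*17 + 1.76
          = 104.1 dB

Step 2 — oversampling processing gain:
G = 10*log10(OSR) = 10*log10(128) = 21.07 dB

Step 3 — total:
SQNR_total = 104.1 + 21.07 = 125.17 dB

Base SQNR = 104.1 dB; oversampled SQNR = 125.17 dB


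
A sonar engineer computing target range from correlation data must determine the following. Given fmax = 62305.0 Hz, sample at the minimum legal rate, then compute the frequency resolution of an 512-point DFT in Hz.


Step 1 — Nyquist sampling rate:
fs = 2 * fmax = 2 * 62305.0 = 124610.0 Hz

Step 2 — DFT bin spacing:
df = fs / N = 124610.0 / 512 = 243.3789 Hz

243.3789 Hz


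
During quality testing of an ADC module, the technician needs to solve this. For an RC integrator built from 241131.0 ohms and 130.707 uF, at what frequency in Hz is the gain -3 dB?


Cutoff frequency of a first-order RC filter:
fc = 1 / (2 * pi * R * C)
C = 130.707 uF = 0.000130707 F
fc = 1 / (2 * pi * 241131.0 * 0.000130707)
   = 1 / 198.03035334443
   = 0.00505 Hz

0.00505 Hz


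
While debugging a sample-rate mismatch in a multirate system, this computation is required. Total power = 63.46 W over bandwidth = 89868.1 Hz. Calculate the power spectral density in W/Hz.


Power spectral density:
PSD = P / BW
    = 63.46 / 89868.1
    = 0.00070615 W/Hz

0.00070615 W/Hz


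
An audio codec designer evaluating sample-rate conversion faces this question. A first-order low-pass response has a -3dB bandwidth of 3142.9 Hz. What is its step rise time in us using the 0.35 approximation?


Rise time from bandwidth relationship:
tr = 0.35 / BW
   = 0.35 / 3142.9
   = 0.0001113621178 s
   = 111.3621 us

111.3621 us


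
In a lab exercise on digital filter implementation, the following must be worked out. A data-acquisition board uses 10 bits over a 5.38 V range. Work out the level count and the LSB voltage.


Step 1 — number of quantization levels:
L = 2^N = 2^10 = 1024

Step 2 — LSB step size:
delta = Vfs / L
      = 5.38 / 1024
      = 0.00525391 V

Levels = 1024; step size = 0.00525391 V


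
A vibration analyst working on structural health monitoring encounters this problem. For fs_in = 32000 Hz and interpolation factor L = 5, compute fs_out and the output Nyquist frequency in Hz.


Step 1 — output sample rate after interpolation by L:
fs_out = L * fs_in = 5 * 32000 = 160000 Hz

Step 2 — Nyquist frequency of the output stream:
f_Nyq = fs_out / 2 = 160000 / 2 = 80000.0 Hz

fs_out = 160000 Hz; f_Nyquist = 80000.0 Hz


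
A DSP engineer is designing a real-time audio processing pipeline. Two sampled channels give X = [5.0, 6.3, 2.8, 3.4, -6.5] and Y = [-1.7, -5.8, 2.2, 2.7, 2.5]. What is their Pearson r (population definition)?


Pearson correlation coefficient (population):
r = cov(X,Y) / (std(X) * std(Y))
Mean X = 2.2, Mean Y = -0.02
Cov(X,Y) = -9.146
Std(X) = 4.519735, Std(Y) = 3.31385
r = -0.6106

-0.6106


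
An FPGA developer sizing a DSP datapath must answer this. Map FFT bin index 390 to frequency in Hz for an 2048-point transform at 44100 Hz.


Frequency of DFT bin k:
f_k = k * fs / N
    = 390 * 44100 / 2048
    = 17199000 / 2048
    = 8397.949 Hz

8397.949 Hz


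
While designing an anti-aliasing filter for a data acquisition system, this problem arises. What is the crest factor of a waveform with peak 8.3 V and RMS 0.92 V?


Crest factor is the ratio of peak to RMS:
CF = V_peak / V_rms
   = 8.3 / 0.92
   = 9.0217

9.0217


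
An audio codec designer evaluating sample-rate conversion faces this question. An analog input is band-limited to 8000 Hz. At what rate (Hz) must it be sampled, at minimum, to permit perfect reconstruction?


The Nyquist rate is twice the maximum frequency component.
fs_min = 2 * fmax
      = 2 * 8000
      = 16000 Hz

16000


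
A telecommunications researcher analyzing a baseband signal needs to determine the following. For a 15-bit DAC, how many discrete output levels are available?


Number of quantization levels = 2^N
= 2^15
= 32768

32768


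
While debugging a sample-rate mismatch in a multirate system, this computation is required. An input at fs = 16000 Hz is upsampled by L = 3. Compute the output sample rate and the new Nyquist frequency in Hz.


Step 1 — output sample rate after interpolation by L:
fs_out = L * fs_in = 3 * 16000 = 48000 Hz

Step 2 — Nyquist frequency of the output stream:
f_Nyq = fs_out / 2 = 48000 / 2 = 24000.0 Hz

fs_out = 48000 Hz; f_Nyquist = 24000.0 Hz


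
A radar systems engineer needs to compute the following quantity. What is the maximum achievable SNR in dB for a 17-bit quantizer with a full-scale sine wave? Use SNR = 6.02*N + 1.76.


Theoretical SNR for a full-scale sinusoid:
SNR = 6.02 * N + 1.76
    = 6.02 * 17 + 1.76
    = 102.34 + 1.76
    = 104.1 dB

104.1 dB


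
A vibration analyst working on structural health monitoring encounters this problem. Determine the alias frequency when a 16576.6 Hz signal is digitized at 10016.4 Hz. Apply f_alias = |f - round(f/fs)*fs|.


Compute the nearest integer multiple of fs to the signal:
n = round(16576.6 / 10016.4) = 2
f_alias = |16576.6 - 2 * 10016.4|
        = |16576.6 - 20032.8|
        = 3456.2 Hz

3456.2


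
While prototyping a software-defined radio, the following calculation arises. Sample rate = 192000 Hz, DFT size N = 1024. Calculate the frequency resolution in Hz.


DFT frequency resolution:
df = fs / N
   = 192000 / 1024
   = 187.5 Hz

187.5 Hz


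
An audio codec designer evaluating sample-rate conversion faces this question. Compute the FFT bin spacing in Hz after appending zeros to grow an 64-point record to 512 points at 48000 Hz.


Frequency resolution after zero-padding:
N_padded = 64 * 8 = 512
df = fs / N_padded
   = 48000 / 512
   = 93.75 Hz

93.75 Hz


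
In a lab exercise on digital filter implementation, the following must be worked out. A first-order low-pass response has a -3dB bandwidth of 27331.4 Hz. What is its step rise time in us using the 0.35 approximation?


Rise time from bandwidth relationship:
tr = 0.35 / BW
   = 0.35 / 27331.4
   = 1.280578382e-05 s
   = 12.8058 us

12.8058 us


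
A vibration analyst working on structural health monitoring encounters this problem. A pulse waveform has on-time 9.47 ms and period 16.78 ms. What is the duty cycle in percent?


Duty cycle as a percentage:
DC = (t_on / T) * 100
   = (9.47 / 16.78) * 100
   = 0.564362 * 100
   = 56.44 %

56.44 %


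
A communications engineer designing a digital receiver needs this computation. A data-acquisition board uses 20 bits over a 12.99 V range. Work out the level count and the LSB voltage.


Step 1 — number of quantization levels:
L = 2^N = 2^20 = 1048576

Step 2 — LSB step size:
delta = Vfs / L
      = 12.99 / 1048576
      = 1.239e-05 V

Levels = 1048576; step size = 1.239e-05 V


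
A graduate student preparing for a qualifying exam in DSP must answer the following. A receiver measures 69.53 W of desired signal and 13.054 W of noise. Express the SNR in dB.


SNR in decibels:
SNR = 10 * log10(Ps / Pn)
    = 10 * log10(69.53 / 13.054)
    = 10 * log10(5.3263)
    = 10 * 0.7264
    = 7.26 dB

7.26 dB


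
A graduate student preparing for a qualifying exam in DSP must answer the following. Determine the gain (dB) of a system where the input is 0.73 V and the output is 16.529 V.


Voltage gain in dB:
G = 20 * log10(Vout / Vin)
  = 20 * log10(16.529 / 0.73)
  = 20 * log10(22.642466)
  = 20 * 1.354924
  = 27.1 dB

27.1 dB


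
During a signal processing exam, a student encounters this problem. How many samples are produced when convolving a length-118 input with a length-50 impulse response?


Linear convolution output length:
L = N + M - 1
  = 118 + 50 - 1
  = 167 samples

167


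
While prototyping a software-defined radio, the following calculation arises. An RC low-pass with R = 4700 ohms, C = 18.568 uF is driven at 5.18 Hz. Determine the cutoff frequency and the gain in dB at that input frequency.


Step 1 — cutoff frequency:
fc = 1 / (2*pi*R*C)
C = 18.568 uF = 1.8568e-05 F
fc = 1 / (2*pi*4700*1.8568e-05)
   = 1.82372 Hz

Step 2 — magnitude at f = 5.18 Hz:
|H(f)| = 1 / sqrt(1 + (f/fc)^2)
f/fc = 5.18 / 1.82372 = 2.840348
|H| = 1 / sqrt(1 + 8.067577) = 0.3320889
|H|_dB = 20*log10(0.3320889) = -9.57 dB

fc = 1.82372 Hz; |H(5.18 Hz)| = -9.57 dB


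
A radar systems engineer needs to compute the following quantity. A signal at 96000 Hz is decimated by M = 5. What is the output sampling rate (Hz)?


Decimation reduces the sample rate:
fs_out = fs_in / M
       = 96000 / 5
       = 19200.0 Hz

19200.0 Hz


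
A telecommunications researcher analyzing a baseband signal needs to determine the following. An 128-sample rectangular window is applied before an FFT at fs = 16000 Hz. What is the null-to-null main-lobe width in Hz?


Main lobe width for a rectangular window:
Width = 2 * fs / N
      = 2 * 16000 / 128
      = 32000 / 128
      = 250.0 Hz

250.0 Hz


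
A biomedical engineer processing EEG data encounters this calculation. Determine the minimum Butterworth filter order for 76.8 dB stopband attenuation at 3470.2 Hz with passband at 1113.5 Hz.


Butterworth filter order formula:
n = log10(10^(A/10) - 1) / (2 * log10(f_stop/f_pass))
10^(76.8/10) - 1 = 47863008.2323
f_stop/f_pass = 3470.2 / 1113.5 = 3.1165
n = 7.7786 -> ceil = 8

8


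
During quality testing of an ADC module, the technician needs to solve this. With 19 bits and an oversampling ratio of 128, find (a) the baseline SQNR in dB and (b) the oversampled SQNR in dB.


Step 1 — baseline SQNR at Nyquist:
SQNR_base = 6.02*N + 1.76
          = 6.02*19 + 1.76
          = 116.14 dB

Step 2 — oversampling processing gain:
G = 10*log10(OSR) = 10*log10(128) = 21.07 dB

Step 3 — total:
SQNR_total = 116.14 + 21.07 = 137.21 dB

Base SQNR = 116.14 dB; oversampled SQNR = 137.21 dB


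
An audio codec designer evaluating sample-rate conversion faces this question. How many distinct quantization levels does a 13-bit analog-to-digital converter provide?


Number of quantization levels = 2^N
= 2^13
= 8192

8192


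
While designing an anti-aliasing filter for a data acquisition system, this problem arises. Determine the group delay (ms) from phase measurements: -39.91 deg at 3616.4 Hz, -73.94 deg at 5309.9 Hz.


Group delay from phase difference:
tau = -d(phi)/d(omega)
d(phi) = -34.03 deg = -0.593936 rad
d(omega) = 2*pi*(5309.9 - 3616.4) = 10640.5743 rad/s
tau = -(-0.593936) / 10640.5743
    = 0.0558 ms

0.0558 ms


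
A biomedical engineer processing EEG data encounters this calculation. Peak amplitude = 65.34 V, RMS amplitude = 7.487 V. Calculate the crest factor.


Crest factor is the ratio of peak to RMS:
CF = V_peak / V_rms
   = 65.34 / 7.487
   = 8.7271

8.7271


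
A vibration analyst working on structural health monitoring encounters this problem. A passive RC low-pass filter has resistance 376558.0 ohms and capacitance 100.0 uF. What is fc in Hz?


Cutoff frequency of a first-order RC filter:
fc = 1 / (2 * pi * R * C)
C = 100.0 uF = 0.0001 F
fc = 1 / (2 * pi * 376558.0 * 0.0001)
   = 1 / 236.59836929009
   = 0.004227 Hz

0.004227 Hz


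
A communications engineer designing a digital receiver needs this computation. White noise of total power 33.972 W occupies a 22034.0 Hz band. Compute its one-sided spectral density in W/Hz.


Power spectral density:
PSD = P / BW
    = 33.972 / 22034.0
    = 0.0015418 W/Hz

0.0015418 W/Hz


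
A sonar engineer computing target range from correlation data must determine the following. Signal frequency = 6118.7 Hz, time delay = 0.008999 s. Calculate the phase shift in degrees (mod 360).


Phase shift from frequency and time delay:
phi = 360 * f * t_delay
    = 360 * 6118.7 * 0.008999
    = 19822.39 degrees
    mod 360 = 22.39 degrees

22.39 degrees


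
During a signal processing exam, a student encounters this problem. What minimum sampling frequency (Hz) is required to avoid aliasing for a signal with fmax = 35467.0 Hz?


The Nyquist rate is twice the maximum frequency component.
fs_min = 2 * fmax
      = 2 * 35467.0
      = 70934.0 Hz

70934.0


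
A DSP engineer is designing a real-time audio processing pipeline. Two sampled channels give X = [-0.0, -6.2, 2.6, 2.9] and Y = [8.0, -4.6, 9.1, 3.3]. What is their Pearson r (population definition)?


Pearson correlation coefficient (population):
r = cov(X,Y) / (std(X) * std(Y))
Mean X = -0.175, Mean Y = 3.95
Cov(X,Y) = 16.12875
Std(X) = 3.656757, Std(Y) = 5.3956
r = 0.8175

0.8175


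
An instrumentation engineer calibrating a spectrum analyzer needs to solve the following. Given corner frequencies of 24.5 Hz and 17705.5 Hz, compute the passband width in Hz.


Bandwidth is the difference of -3dB frequencies:
BW = f_high - f_low
   = 17705.5 - 24.5
   = 17681.0 Hz

17681.0 Hz


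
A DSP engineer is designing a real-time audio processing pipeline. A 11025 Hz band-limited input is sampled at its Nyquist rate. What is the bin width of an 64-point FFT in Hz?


Step 1 — Nyquist sampling rate:
fs = 2 * fmax = 2 * 11025 = 22050 Hz

Step 2 — DFT bin spacing:
df = fs / N = 22050 / 64 = 344.5312 Hz

344.5312 Hz


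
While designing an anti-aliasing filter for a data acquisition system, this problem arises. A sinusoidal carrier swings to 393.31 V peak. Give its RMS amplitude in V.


RMS voltage for a sinusoidal waveform:
V_rms = V_peak / sqrt(2)
      = 393.31 / 1.414214
      = 278.112 V

278.112 V


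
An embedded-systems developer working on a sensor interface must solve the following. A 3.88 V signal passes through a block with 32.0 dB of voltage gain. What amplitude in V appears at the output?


Output voltage from dB gain:
V_out = V_in * 10^(gain_dB / 20)
      = 3.88 * 10^(32.0 / 20)
      = 3.88 * 39.810717
      = 154.4656 V

154.4656 V


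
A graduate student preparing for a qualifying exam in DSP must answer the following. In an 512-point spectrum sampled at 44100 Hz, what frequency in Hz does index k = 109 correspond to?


Frequency of DFT bin k:
f_k = k * fs / N
    = 109 * 44100 / 512
    = 4806900 / 512
    = 9388.477 Hz

9388.477 Hz


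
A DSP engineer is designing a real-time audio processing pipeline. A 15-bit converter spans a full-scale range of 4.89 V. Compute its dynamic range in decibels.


Dynamic range from full-scale to LSB:
V_min = V_max / 2^bits = 4.89 / 2^15
DR = 20 * log10(V_max / V_min)
   = 20 * log10(2^15)
   = 20 * 15 * log10(2)
   = 90.31 dB

90.31 dB


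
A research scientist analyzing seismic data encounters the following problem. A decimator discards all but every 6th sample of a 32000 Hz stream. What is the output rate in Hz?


Decimation reduces the sample rate:
fs_out = fs_in / M
       = 32000 / 6
       = 5333.3333 Hz

5333.3333 Hz


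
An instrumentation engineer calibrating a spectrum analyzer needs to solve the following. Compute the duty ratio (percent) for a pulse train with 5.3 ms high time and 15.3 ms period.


Duty cycle as a percentage:
DC = (t_on / T) * 100
   = (5.3 / 15.3) * 100
   = 0.346405 * 100
   = 34.64 %

34.64 %


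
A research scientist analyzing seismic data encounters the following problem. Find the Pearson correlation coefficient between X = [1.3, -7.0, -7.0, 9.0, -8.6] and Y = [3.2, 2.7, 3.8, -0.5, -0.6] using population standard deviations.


Pearson correlation coefficient (population):
r = cov(X,Y) / (std(X) * std(Y))
Mean X = -2.46, Mean Y = 1.72
Cov(X,Y) = -3.9048
Std(X) = 6.699134, Std(Y) = 1.88616
r = -0.309

-0.309


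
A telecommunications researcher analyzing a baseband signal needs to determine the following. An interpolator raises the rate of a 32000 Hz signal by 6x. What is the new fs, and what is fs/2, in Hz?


Step 1 — output sample rate after interpolation by L:
fs_out = L * fs_in = 6 * 32000 = 192000 Hz

Step 2 — Nyquist frequency of the output stream:
f_Nyq = fs_out / 2 = 192000 / 2 = 96000.0 Hz

fs_out = 192000 Hz; f_Nyquist = 96000.0 Hz


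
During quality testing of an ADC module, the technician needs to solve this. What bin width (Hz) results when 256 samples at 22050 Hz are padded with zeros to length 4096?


Frequency resolution after zero-padding:
N_padded = 256 * 16 = 4096
df = fs / N_padded
   = 22050 / 4096
   = 5.3833 Hz

5.3833 Hz


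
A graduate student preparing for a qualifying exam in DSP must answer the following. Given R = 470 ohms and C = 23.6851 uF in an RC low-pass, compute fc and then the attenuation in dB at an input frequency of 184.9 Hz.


Step 1 — cutoff frequency:
fc = 1 / (2*pi*R*C)
C = 23.6851 uF = 2.36851e-05 F
fc = 1 / (2*pi*470*2.36851e-05)
   = 14.2971 Hz

Step 2 — magnitude at f = 184.9 Hz:
|H(f)| = 1 / sqrt(1 + (f/fc)^2)
f/fc = 184.9 / 14.2971 = 12.932693
|H| = 1 / sqrt(1 + 167.254548) = 0.0770933
|H|_dB = 20*log10(0.0770933) = -22.26 dB

fc = 14.2971 Hz; |H(184.9 Hz)| = -22.26 dB


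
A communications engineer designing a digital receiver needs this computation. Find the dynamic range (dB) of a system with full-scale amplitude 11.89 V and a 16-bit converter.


Dynamic range from full-scale to LSB:
V_min = V_max / 2^bits = 11.89 / 2^16
DR = 20 * log10(V_max / V_min)
   = 20 * log10(2^16)
   = 20 * 16 * log10(2)
   = 96.33 dB

96.33 dB


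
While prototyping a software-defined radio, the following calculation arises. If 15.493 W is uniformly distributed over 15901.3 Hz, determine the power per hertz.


Power spectral density:
PSD = P / BW
    = 15.493 / 15901.3
    = 0.00097432 W/Hz

0.00097432 W/Hz


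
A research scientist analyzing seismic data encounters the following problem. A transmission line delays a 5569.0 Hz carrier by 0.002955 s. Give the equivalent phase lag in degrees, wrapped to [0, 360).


Phase shift from frequency and time delay:
phi = 360 * f * t_delay
    = 360 * 5569.0 * 0.002955
    = 5924.3 degrees
    mod 360 = 164.3 degrees

164.3 degrees


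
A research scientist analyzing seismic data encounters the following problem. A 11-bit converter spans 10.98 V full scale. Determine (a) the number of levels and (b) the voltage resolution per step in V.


Step 1 — number of quantization levels:
L = 2^N = 2^11 = 2048

Step 2 — LSB step size:
delta = Vfs / L
      = 10.98 / 2048
      = 0.00536133 V

Levels = 2048; step size = 0.00536133 V


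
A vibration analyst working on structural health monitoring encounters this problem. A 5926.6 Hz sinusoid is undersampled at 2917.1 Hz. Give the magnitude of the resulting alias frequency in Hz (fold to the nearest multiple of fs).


Compute the nearest integer multiple of fs to the signal:
n = round(5926.6 / 2917.1) = 2
f_alias = |5926.6 - 2 * 2917.1|
        = |5926.6 - 5834.2|
        = 92.4 Hz

92.4


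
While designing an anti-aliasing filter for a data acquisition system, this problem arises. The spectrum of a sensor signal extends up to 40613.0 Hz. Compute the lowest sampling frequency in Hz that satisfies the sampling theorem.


The Nyquist rate is twice the maximum frequency component.
fs_min = 2 * fmax
      = 2 * 40613.0
      = 81226.0 Hz

81226.0


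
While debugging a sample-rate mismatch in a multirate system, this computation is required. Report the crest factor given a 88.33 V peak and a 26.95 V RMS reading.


Crest factor is the ratio of peak to RMS:
CF = V_peak / V_rms
   = 88.33 / 26.95
   = 3.2776

3.2776


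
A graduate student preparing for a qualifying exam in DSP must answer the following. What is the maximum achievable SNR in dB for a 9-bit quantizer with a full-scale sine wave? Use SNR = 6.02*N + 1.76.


Theoretical SNR for a full-scale sinusoid:
SNR = 6.02 * N + 1.76
    = 6.02 * 9 + 1.76
    = 54.18 + 1.76
    = 55.94 dB

55.94 dB


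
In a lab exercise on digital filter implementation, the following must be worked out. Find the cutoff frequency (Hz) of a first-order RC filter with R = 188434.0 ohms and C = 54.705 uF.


Cutoff frequency of a first-order RC filter:
fc = 1 / (2 * pi * R * C)
C = 54.705 uF = 5.4705e-05 F
fc = 1 / (2 * pi * 188434.0 * 5.4705e-05)
   = 1 / 64.768845816168
   = 0.01544 Hz

0.01544 Hz


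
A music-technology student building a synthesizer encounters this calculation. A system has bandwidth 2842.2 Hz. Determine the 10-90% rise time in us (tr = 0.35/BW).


Rise time from bandwidth relationship:
tr = 0.35 / BW
   = 0.35 / 2842.2
   = 0.0001231440433 s
   = 123.144 us

123.144 us


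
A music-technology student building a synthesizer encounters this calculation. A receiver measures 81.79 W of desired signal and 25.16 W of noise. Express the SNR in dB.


SNR in decibels:
SNR = 10 * log10(Ps / Pn)
    = 10 * log10(81.79 / 25.16)
    = 10 * log10(3.2508)
    = 10 * 0.512
    = 5.12 dB

5.12 dB


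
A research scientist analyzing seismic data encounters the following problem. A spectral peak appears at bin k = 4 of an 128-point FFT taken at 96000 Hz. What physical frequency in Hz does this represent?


Frequency of DFT bin k:
f_k = k * fs / N
    = 4 * 96000 / 128
    = 384000 / 128
    = 3000.0 Hz

3000.0 Hz


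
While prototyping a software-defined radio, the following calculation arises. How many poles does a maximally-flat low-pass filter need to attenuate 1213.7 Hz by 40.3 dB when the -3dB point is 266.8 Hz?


Butterworth filter order formula:
n = log10(10^(A/10) - 1) / (2 * log10(f_stop/f_pass))
10^(40.3/10) - 1 = 10714.1931
f_stop/f_pass = 1213.7 / 266.8 = 4.5491
n = 3.0626 -> ceil = 4

4


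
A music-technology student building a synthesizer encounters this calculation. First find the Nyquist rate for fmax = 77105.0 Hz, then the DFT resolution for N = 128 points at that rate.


Step 1 — Nyquist sampling rate:
fs = 2 * fmax = 2 * 77105.0 = 154210.0 Hz

Step 2 — DFT bin spacing:
df = fs / N = 154210.0 / 128 = 1204.7656 Hz

1204.7656 Hz


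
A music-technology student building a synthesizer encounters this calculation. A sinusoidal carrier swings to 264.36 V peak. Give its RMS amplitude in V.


RMS voltage for a sinusoidal waveform:
V_rms = V_peak / sqrt(2)
      = 264.36 / 1.414214
      = 186.931 V

186.931 V


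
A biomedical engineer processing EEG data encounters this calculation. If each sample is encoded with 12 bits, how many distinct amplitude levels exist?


Number of quantization levels = 2^N
= 2^12
= 4096

4096


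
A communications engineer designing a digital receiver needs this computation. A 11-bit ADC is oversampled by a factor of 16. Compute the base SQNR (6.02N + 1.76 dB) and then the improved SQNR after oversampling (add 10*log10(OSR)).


Step 1 — baseline SQNR at Nyquist:
SQNR_base = 6.02*N + 1.76
          = 6.02*11 + 1.76
          = 67.98 dB

Step 2 — oversampling processing gain:
G = 10*log10(OSR) = 10*log10(16) = 12.04 dB

Step 3 — total:
SQNR_total = 67.98 + 12.04 = 80.02 dB

Base SQNR = 67.98 dB; oversampled SQNR = 80.02 dB


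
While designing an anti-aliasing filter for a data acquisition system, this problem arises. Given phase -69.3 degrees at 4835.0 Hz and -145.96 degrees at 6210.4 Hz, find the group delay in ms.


Group delay from phase difference:
tau = -d(phi)/d(omega)
d(phi) = -76.66 deg = -1.337969 rad
d(omega) = 2*pi*(6210.4 - 4835.0) = 8641.8931 rad/s
tau = -(-1.337969) / 8641.8931
    = 0.1548 ms

0.1548 ms
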